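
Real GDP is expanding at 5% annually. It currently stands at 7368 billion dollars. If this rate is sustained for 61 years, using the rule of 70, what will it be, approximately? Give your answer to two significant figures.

It doubles every 70/5 ≈ 14.00 years, so 61 years is 4.36 doublings.
2^4.36 ≈ 20.53; 7368 × 20.53 ≈ 150000 billion dollars.

≈ 150000 billion dollars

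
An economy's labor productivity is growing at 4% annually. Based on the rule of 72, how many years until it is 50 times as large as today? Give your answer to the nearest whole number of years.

102 years

Doubling time ≈ 72/4 = 18.00 years.
Reaching 50× takes log₂(50) ≈ 5.64 doublings.
5.64 × 18.00 ≈ 102 years.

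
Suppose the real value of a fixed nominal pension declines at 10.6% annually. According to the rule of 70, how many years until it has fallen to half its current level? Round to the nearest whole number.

around 7 years

Falling at 10.6%, it halves about every 70/10.6 = 6.60 years.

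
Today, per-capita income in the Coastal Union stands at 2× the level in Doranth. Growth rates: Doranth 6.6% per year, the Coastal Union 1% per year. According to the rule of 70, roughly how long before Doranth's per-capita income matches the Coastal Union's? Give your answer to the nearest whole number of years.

Doranth gains on the Coastal Union at 6.6% − 1% = 5.6 points a year.
At that relative rate the gap halves every 70/5.6 ≈ 12.50 years.
A 2× gap closes after 1 halving: 1 × 12.50 ≈ 13 years.

≈ 13 years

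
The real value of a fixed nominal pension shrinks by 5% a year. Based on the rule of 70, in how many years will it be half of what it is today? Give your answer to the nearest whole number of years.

about 14 years

Halving time ≈ 70 / 5 = 14.00 → 14 years.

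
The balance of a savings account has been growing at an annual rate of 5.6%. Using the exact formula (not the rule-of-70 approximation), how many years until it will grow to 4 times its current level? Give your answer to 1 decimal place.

25.4 years

t = ln(4) / ln(1 + 0.056) = 1.3863 / 0.054488 ≈ 25.44.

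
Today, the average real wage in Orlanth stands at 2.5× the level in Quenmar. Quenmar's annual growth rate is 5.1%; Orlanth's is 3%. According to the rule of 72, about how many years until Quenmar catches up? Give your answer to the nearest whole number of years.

What matters is the difference: 2.1 pp.
Rule of 72 on the gap: the ratio halves every 72/2.1 ≈ 34.29 years.
A 2.5× gap takes log₂(2.5) ≈ 1.32 halvings to close: 1.32 × 34.29 ≈ 45 years.

about 45 years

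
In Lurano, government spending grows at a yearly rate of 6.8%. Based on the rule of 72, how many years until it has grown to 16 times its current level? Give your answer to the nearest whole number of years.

Doubling time ≈ 72/6.8 = 10.59 years.
16 = 2^4, so 4 doublings → 42 years.

about 42 years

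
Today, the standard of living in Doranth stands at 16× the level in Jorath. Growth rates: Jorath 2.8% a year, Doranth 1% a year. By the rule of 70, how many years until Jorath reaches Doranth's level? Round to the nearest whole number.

What matters is the difference: 1.8 pp.
Rule of 70 on the gap: the ratio halves every 70/1.8 ≈ 38.89 years.
A 16× gap closes after 4 halvings: 4 × 38.89 ≈ 156 years.

about 156 years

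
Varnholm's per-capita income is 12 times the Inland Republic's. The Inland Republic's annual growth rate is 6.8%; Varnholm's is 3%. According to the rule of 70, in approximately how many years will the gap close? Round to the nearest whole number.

about 66 years

the Inland Republic gains on Varnholm at 6.8% − 3% = 3.8 points a year.
At that relative rate the gap halves every 70/3.8 ≈ 18.42 years.
A 12 times gap takes log₂(12) ≈ 3.58 halvings to close: 3.58 × 18.42 ≈ 66 years.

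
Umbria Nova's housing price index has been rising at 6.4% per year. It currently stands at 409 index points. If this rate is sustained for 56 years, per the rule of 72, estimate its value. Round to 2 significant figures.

Doubling time ≈ 72/6.4 = 11.25 years.
56 years is 56/11.25 ≈ 4.98 doublings, a factor of 2^4.98 ≈ 31.56.
409 × 31.56 ≈ 13000 index points.

≈ 13000 index points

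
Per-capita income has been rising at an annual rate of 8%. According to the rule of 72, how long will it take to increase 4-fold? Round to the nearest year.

Doubling time ≈ 72/8 = 9.00 years.
4× is 2 doublings, so 2 × 9.00 ≈ 18 years.

around 18 years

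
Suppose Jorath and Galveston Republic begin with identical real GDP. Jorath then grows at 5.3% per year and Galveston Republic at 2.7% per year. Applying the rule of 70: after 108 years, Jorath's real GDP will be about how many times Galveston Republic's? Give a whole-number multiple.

about 16 times

Rate gap = 5.3% − 2.7% = 2.6 points.
The ratio doubles every 70/2.6 ≈ 26.92 years.
108/26.92 ≈ 4.01 doublings → ratio ≈ 2^4.01 ≈ 16.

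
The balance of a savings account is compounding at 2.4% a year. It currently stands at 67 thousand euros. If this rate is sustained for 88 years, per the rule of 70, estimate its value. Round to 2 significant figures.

It doubles every 70/2.4 ≈ 29.17 years, so 88 years is 3.02 doublings.
2^3.02 ≈ 8.11; 67 × 8.11 ≈ 540 thousand euros.

about 540 thousand euros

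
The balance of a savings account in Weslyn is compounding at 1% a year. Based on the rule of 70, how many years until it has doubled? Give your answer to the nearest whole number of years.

approximately 70 years

At 1%, doubling takes about 70/1 = 70.00 years.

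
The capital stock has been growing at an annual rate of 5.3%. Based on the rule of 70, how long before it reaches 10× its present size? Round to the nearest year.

Doubling time ≈ 70/5.3 = 13.21 years.
Reaching 10× takes log₂(10) ≈ 3.32 doublings.
3.32 × 13.21 ≈ 44 years.

44 years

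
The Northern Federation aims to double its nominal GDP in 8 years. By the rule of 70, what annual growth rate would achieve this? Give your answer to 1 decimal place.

70 / 8 ≈ 8.75, so about 8.8% a year.

roughly 8.8%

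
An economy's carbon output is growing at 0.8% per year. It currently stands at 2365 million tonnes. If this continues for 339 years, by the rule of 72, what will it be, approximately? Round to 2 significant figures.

around 32000 million tonnes

Doubling time ≈ 72/0.8 = 90.00 years.
339 years is 339/90.00 ≈ 3.77 doublings, a factor of 2^3.77 ≈ 13.64.
2365 × 13.64 ≈ 32000 million tonnes.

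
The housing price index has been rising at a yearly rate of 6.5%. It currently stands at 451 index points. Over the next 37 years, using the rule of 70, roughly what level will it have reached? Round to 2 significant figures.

It doubles every 70/6.5 ≈ 10.77 years, so 37 years is 3.44 doublings.
2^3.44 ≈ 10.85; 451 × 10.85 ≈ 4900 index points.

approximately 4900 index points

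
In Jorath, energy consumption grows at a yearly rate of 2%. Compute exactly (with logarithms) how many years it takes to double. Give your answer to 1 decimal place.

t = ln(2) / ln(1 + 0.02) = 0.6931 / 0.019803 ≈ 35.00.

35.0 years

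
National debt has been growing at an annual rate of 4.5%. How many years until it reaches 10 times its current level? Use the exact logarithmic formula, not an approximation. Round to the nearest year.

t = ln(10) / ln(1 + 0.045) = 2.3026 / 0.044017 ≈ 52.31.
≈ 52 years.

52 years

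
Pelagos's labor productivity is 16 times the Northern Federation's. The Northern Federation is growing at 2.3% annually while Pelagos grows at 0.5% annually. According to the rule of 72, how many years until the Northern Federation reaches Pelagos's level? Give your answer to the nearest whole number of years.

What matters is the difference: 1.8 pp.
Rule of 72 on the gap: the ratio halves every 72/1.8 ≈ 40.00 years.
A 16 times gap closes after 4 halvings: 4 × 40.00 ≈ 160 years.

roughly 160 years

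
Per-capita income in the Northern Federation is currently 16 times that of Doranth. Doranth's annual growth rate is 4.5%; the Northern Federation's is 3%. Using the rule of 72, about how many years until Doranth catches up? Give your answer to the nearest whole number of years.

approximately 192 years

Doranth gains on the Northern Federation at 4.5% − 3% = 1.5 points a year.
At that relative rate the gap halves every 72/1.5 ≈ 48.00 years.
A 16 times gap closes after 4 halvings: 4 × 48.00 ≈ 192 years.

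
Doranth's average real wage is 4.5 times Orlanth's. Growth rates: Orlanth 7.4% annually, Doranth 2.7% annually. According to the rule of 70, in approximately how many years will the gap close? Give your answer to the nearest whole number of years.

Orlanth gains on Doranth at 7.4% − 2.7% = 4.7 points a year.
At that relative rate the gap halves every 70/4.7 ≈ 14.89 years.
A 4.5 times gap takes log₂(4.5) ≈ 2.17 halvings to close: 2.17 × 14.89 ≈ 32 years.

around 32 years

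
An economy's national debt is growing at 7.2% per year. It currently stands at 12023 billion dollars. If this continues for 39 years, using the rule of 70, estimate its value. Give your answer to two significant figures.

Doubling time ≈ 70/7.2 = 9.72 years.
39 years is 39/9.72 ≈ 4.01 doublings, a factor of 2^4.01 ≈ 16.11.
12023 × 16.11 ≈ 190000 billion dollars.

approximately 190000 billion dollars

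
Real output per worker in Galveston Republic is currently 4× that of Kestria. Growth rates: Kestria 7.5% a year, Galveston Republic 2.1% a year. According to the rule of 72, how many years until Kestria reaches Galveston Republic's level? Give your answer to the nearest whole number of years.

Kestria gains on Galveston Republic at 7.5% − 2.1% = 5.4 points a year.
At that relative rate the gap halves every 72/5.4 ≈ 13.33 years.
A 4× gap closes after 2 halvings: 2 × 13.33 ≈ 27 years.

around 27 years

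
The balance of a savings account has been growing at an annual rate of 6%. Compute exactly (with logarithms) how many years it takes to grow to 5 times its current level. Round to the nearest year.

t = ln(5) / ln(1 + 0.06) = 1.6094 / 0.058269 ≈ 27.62.
≈ 28 years.

28 years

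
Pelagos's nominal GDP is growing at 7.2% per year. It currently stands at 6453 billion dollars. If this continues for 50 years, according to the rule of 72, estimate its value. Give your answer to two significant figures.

approximately 210000 billion dollars

Doubling time ≈ 72/7.2 = 10.00 years.
50 years is 50/10.00 ≈ 5.00 doublings, a factor of 2^5.00 ≈ 32.00.
6453 × 32.00 ≈ 210000 billion dollars.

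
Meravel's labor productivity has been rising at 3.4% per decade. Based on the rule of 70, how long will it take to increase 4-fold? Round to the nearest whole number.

41 decades

One doubling takes 70/3.4 = 20.59 decades.
Getting to 4× needs 2 doublings: 2 × 20.59 ≈ 41 decades.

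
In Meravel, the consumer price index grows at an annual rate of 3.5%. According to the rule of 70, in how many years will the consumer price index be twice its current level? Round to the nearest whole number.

At 3.5%, doubling takes about 70/3.5 = 20.00 years.

≈ 20 years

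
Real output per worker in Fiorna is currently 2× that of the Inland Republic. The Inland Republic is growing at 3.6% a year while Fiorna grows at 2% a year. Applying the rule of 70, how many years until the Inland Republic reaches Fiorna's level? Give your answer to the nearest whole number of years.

The growth-rate gap is 3.6% − 2% = 1.6 percentage points.
So the ratio between them halves every 70/1.6 ≈ 43.75 years.
A 2× gap closes after 1 halving: 1 × 43.75 ≈ 44 years.

roughly 44 years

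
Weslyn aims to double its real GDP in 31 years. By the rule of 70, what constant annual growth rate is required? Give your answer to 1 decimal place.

70 / 31 ≈ 2.26, so about 2.3% a year.

approximately 2.3% a year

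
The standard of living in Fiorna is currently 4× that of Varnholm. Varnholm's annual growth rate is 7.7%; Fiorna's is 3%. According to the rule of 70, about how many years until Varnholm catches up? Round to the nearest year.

What matters is the difference: 4.7 pp.
Rule of 70 on the gap: the ratio halves every 70/4.7 ≈ 14.89 years.
A 4× gap closes after 2 halvings: 2 × 14.89 ≈ 30 years.

≈ 30 years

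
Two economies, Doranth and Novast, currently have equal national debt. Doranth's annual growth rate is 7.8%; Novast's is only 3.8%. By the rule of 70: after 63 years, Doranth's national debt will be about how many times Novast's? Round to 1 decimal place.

12.1 times

Doranth pulls ahead at 4 pp per year, so the ratio doubles every 70/4 ≈ 17.50 years.
In 63 years that's 3.60 doublings: 2^3.60 ≈ 12.1.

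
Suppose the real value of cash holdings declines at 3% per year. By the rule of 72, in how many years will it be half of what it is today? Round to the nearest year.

approximately 24 years

Falling at 3%, it halves about every 72/3 = 24.00 years.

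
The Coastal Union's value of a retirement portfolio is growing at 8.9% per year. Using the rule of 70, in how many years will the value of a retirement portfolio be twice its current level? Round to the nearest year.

At 8.9%, doubling takes about 70/8.9 = 7.87 years.

roughly 8 years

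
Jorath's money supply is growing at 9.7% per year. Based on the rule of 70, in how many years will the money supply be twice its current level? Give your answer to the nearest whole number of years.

70/9.7 ≈ 7.22, so it doubles roughly every 7 years.

7 years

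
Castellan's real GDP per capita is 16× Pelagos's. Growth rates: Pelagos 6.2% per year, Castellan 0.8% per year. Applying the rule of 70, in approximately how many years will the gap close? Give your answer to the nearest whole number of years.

What matters is the difference: 5.4 pp.
Rule of 70 on the gap: the ratio halves every 70/5.4 ≈ 12.96 years.
A 16× gap closes after 4 halvings: 4 × 12.96 ≈ 52 years.

roughly 52 years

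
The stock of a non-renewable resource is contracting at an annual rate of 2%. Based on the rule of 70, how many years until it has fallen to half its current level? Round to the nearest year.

The rule works in reverse for decay: 70/2 ≈ 35.00 years to halve.

35 years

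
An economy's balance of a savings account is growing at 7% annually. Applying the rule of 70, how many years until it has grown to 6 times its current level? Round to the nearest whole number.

One doubling takes 70/7 = 10.00 years.
Reaching 6× takes log₂(6) ≈ 2.58 doublings.
2.58 × 10.00 ≈ 26 years.

roughly 26 years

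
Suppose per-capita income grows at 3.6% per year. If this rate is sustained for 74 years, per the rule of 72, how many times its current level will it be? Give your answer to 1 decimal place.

Doubling time ≈ 72/3.6 = 20.00 years.
74 years / 20.00 ≈ 3.70 doublings → factor 2^3.70 ≈ 13.0.

roughly 13.0 times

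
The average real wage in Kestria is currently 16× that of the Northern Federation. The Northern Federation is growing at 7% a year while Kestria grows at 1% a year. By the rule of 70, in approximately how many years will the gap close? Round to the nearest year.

the Northern Federation gains on Kestria at 7% − 1% = 6 points a year.
At that relative rate the gap halves every 70/6 ≈ 11.67 years.
A 16× gap closes after 4 halvings: 4 × 11.67 ≈ 47 years.

47 years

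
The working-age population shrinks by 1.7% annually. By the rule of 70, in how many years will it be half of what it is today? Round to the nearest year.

The rule works in reverse for decay: 70/1.7 ≈ 41.18 years to halve.

≈ 41 years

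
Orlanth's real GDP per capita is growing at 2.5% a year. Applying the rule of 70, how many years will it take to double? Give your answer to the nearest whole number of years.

roughly 28 years

70/2.5 ≈ 28.00, so it doubles roughly every 28 years.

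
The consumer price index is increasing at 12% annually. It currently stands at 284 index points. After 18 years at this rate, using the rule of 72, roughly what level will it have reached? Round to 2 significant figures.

Doubling time ≈ 72/12 = 6.00 years.
18 years is 18/6.00 ≈ 3.00 doublings, a factor of 2^3.00 ≈ 8.00.
284 × 8.00 ≈ 2300 index points.

roughly 2300 index points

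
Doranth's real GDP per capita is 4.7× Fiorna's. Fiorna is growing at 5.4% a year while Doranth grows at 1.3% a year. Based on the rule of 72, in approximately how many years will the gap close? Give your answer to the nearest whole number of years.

The growth-rate gap is 5.4% − 1.3% = 4.1 percentage points.
So the ratio between them halves every 72/4.1 ≈ 17.56 years.
A 4.7× gap takes log₂(4.7) ≈ 2.23 halvings to close: 2.23 × 17.56 ≈ 39 years.

about 39 years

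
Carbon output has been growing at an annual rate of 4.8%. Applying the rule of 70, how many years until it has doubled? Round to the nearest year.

Doubling time ≈ 70 / 4.8 = 14.58 years.

≈ 15 years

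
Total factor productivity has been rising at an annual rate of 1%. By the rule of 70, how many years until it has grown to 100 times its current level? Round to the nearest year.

At 1% it doubles every 70/1 ≈ 70.00 years.
100× is log₂ 100 ≈ 6.64 doublings, so ≈ 6.64 × 70.00 = 465 years.

465 years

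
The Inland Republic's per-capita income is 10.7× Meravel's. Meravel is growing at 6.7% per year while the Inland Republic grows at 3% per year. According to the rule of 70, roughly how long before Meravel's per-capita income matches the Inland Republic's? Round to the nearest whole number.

65 years

What matters is the difference: 3.7 pp.
Rule of 70 on the gap: the ratio halves every 70/3.7 ≈ 18.92 years.
A 10.7× gap takes log₂(10.7) ≈ 3.42 halvings to close: 3.42 × 18.92 ≈ 65 years.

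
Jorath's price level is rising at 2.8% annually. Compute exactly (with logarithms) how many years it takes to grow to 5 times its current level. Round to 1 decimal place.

58.3 years

t = ln(5) / ln(1 + 0.028) = 1.6094 / 0.027615 ≈ 58.28.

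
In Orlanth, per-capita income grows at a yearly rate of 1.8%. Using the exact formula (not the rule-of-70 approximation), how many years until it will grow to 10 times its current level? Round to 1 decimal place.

129.1 years

t = ln(10) / ln(1 + 0.018) = 2.3026 / 0.017840 ≈ 129.07.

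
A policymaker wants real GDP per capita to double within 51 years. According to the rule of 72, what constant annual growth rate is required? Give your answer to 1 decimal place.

around 1.4%

72 / 51 ≈ 1.41, so about 1.4% a year.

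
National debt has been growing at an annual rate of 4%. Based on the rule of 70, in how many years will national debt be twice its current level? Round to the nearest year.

about 18 years

Doubling time ≈ 70 / 4 = 17.50 years.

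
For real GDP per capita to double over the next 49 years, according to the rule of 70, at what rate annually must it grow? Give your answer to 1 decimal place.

≈ 1.4%

70 / 49 ≈ 1.43, so about 1.4% annually.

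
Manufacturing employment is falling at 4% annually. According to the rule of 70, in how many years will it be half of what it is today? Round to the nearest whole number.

roughly 18 years

Halving time ≈ 70 / 4 = 17.50 → 18 years.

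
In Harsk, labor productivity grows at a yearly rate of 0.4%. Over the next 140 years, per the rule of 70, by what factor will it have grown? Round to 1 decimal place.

≈ 1.7 times

Doubles every ≈ 175.00 years (70/0.4).
140 years is 0.80 doublings; 2^0.80 ≈ 1.7×.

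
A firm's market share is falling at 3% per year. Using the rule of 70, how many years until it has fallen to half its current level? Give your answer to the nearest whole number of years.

The rule works in reverse for decay: 70/3 ≈ 23.33 years to halve.

23 years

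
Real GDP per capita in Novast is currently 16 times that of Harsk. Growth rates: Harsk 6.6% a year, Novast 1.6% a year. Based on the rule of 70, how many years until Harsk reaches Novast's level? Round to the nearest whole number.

56 years

The growth-rate gap is 6.6% − 1.6% = 5 percentage points.
So the ratio between them halves every 70/5 ≈ 14.00 years.
A 16 times gap closes after 4 halvings: 4 × 14.00 ≈ 56 years.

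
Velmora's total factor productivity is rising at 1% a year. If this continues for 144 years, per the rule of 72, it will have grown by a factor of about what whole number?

≈ 4 times

At 1% one doubling takes ≈ 72.00 years; 144 years is 2 of them, so ×4.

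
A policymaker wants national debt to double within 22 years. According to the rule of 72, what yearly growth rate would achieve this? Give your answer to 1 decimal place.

72 / 22 ≈ 3.27, so about 3.3% per year.

roughly 3.3%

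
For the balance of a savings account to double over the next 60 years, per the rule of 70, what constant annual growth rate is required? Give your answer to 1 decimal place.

70 / 60 ≈ 1.17, so about 1.2% a year.

≈ 1.2% a year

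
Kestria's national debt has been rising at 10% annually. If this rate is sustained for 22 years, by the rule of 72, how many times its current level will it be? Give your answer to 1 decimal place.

around 8.3 times

Doubles every ≈ 7.20 years (72/10).
22 years is 3.06 doublings; 2^3.06 ≈ 8.3×.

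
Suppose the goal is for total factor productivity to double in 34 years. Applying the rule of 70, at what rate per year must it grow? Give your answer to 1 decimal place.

≈ 2.1%

70 / 34 ≈ 2.06, so about 2.1% per year.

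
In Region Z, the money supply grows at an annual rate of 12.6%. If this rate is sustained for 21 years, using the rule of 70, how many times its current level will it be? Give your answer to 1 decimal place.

≈ 13.7 times

Doubles every ≈ 5.56 years (70/12.6).
21 years is 3.78 doublings; 2^3.78 ≈ 13.7×.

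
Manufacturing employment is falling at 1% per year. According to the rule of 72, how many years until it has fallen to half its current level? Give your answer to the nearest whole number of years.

The rule works in reverse for decay: 72/1 ≈ 72.00 years to halve.

around 72 years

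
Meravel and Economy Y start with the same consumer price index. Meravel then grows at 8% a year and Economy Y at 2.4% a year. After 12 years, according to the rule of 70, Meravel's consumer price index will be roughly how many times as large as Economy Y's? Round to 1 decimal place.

1.9 times

Rate gap = 8% − 2.4% = 5.6 points.
The ratio doubles every 70/5.6 ≈ 12.50 years.
12/12.50 ≈ 0.96 doublings → ratio ≈ 2^0.96 ≈ 1.9.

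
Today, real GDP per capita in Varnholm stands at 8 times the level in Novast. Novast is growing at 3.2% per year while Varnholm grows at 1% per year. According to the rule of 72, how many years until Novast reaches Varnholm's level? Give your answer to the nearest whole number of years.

The growth-rate gap is 3.2% − 1% = 2.2 percentage points.
So the ratio between them halves every 72/2.2 ≈ 32.73 years.
An 8 times gap closes after 3 halvings: 3 × 32.73 ≈ 98 years.

roughly 98 years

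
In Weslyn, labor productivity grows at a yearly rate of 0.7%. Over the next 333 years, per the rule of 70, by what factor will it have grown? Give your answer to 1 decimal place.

approximately 10.1 times

Doubling time ≈ 70/0.7 = 100.00 years.
333 years / 100.00 ≈ 3.33 doublings → factor 2^3.33 ≈ 10.1.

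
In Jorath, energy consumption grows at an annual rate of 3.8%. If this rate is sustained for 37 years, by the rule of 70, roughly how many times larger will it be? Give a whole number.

approximately 4 times

70/3.8 ≈ 18.42 years per doubling.
37 years fits 2 doublings: 2^2 = 4.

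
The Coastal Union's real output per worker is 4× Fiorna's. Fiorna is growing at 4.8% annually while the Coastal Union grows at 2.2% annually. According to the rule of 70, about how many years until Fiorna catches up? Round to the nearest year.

about 54 years

Fiorna gains on the Coastal Union at 4.8% − 2.2% = 2.6 points a year.
At that relative rate the gap halves every 70/2.6 ≈ 26.92 years.
A 4× gap closes after 2 halvings: 2 × 26.92 ≈ 54 years.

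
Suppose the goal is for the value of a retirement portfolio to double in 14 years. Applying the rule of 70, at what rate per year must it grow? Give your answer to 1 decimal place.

70 / 14 ≈ 5.00, so about 5.0% per year.

≈ 5.0% per year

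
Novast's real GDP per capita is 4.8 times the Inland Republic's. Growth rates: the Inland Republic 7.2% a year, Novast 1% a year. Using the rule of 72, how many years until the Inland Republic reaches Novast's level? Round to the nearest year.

the Inland Republic gains on Novast at 7.2% − 1% = 6.2 points a year.
At that relative rate the gap halves every 72/6.2 ≈ 11.61 years.
A 4.8 times gap takes log₂(4.8) ≈ 2.26 halvings to close: 2.26 × 11.61 ≈ 26 years.

26 years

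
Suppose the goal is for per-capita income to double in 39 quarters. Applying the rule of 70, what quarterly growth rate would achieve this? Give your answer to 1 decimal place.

approximately 1.8%

70 / 39 ≈ 1.79, so about 1.8% per quarter.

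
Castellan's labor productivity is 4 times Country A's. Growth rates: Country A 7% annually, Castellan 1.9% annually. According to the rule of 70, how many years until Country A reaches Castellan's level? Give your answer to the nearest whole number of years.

Country A gains on Castellan at 7% − 1.9% = 5.1 points a year.
At that relative rate the gap halves every 70/5.1 ≈ 13.73 years.
A 4 times gap closes after 2 halvings: 2 × 13.73 ≈ 27 years.

around 27 years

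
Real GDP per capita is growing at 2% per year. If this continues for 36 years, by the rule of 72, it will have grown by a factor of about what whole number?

At 2% one doubling takes ≈ 36.00 years; 36 years is 1 of them, so ×2.

around 2 times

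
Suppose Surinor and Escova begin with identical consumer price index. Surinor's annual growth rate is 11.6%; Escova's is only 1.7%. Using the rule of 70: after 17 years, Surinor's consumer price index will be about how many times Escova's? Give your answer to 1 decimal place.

Surinor pulls ahead at 9.9 pp per year, so the ratio doubles every 70/9.9 ≈ 7.07 years.
In 17 years that's 2.40 doublings: 2^2.40 ≈ 5.3.

around 5.3 times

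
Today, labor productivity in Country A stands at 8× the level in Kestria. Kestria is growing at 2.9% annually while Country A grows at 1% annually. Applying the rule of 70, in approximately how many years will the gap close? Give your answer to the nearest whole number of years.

approximately 111 years

What matters is the difference: 1.9 pp.
Rule of 70 on the gap: the ratio halves every 70/1.9 ≈ 36.84 years.
An 8× gap closes after 3 halvings: 3 × 36.84 ≈ 111 years.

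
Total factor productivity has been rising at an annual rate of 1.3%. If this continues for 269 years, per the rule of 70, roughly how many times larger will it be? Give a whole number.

At 1.3% one doubling takes ≈ 53.85 years; 269 years is 5 of them, so ×32.

around 32 times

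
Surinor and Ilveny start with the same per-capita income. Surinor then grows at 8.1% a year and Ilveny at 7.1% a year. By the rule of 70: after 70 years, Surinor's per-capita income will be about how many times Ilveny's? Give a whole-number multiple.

Surinor pulls ahead at 1 pp per year, so the ratio doubles every 70/1 ≈ 70.00 years.
In 70 years that's 1.00 doublings: 2^1.00 ≈ 2.

roughly 2 times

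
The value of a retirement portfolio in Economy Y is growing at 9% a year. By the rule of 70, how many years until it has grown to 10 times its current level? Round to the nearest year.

One doubling takes 70/9 = 7.78 years.
Reaching 10× takes log₂(10) ≈ 3.32 doublings.
3.32 × 7.78 ≈ 26 years.

about 26 years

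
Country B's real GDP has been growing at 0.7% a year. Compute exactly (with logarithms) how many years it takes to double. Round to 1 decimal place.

99.4 years

t = ln(2) / ln(1 + 0.007) = 0.6931 / 0.006976 ≈ 99.35.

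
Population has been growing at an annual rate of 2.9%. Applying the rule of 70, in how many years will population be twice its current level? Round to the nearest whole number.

about 24 years

Doubling time ≈ 70 / 2.9 = 24.14 years.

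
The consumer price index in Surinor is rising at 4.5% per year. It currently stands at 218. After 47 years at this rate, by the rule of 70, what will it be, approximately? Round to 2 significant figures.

It doubles every 70/4.5 ≈ 15.56 years, so 47 years is 3.02 doublings.
2^3.02 ≈ 8.11; 218 × 8.11 ≈ 1800.

1800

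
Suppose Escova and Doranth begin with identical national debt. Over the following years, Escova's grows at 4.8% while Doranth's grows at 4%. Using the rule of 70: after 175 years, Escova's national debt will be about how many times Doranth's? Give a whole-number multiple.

4 times

Escova pulls ahead at 0.8 pp per year, so the ratio doubles every 70/0.8 ≈ 87.50 years.
In 175 years that's 2.00 doublings: 2^2.00 ≈ 4.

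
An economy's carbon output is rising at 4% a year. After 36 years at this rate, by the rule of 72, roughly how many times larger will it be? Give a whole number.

72/4 ≈ 18.00 years per doubling.
36 years fits 2 doublings: 2^2 = 4.

≈ 4 times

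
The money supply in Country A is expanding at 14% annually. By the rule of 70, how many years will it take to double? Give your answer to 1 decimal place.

≈ 5.0 years

At 14%, doubling takes about 70/14 = 5.00 years.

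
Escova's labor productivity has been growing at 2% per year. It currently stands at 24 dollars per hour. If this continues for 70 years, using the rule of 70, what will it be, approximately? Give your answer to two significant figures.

It doubles every 70/2 ≈ 35.00 years, so 70 years is 2.00 doublings.
2^2.00 ≈ 4.00; 24 × 4.00 ≈ 96 dollars per hour.

96 dollars per hour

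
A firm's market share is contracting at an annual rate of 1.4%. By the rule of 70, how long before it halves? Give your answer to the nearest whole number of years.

Halving time ≈ 70 / 1.4 = 50.00 → 50 years.

around 50 years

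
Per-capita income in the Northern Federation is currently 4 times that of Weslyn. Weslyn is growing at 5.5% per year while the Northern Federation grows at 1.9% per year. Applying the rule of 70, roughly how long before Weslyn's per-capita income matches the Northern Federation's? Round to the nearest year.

What matters is the difference: 3.6 pp.
Rule of 70 on the gap: the ratio halves every 70/3.6 ≈ 19.44 years.
A 4 times gap closes after 2 halvings: 2 × 19.44 ≈ 39 years.

about 39 years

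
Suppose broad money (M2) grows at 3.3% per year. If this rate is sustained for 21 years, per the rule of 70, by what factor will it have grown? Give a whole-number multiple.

At 3.3% one doubling takes ≈ 21.21 years; 21 years is 1 of them, so ×2.

≈ 2 times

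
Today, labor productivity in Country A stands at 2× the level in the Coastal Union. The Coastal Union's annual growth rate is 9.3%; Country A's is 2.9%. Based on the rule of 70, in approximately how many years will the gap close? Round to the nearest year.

≈ 11 years

the Coastal Union gains on Country A at 9.3% − 2.9% = 6.4 points a year.
At that relative rate the gap halves every 70/6.4 ≈ 10.94 years.
A 2× gap closes after 1 halving: 1 × 10.94 ≈ 11 years.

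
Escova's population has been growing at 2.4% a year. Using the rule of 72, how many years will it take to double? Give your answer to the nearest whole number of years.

At 2.4%, doubling takes about 72/2.4 = 30.00 years.

roughly 30 years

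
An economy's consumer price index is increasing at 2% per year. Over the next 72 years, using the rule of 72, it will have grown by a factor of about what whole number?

approximately 4 times

72/2 ≈ 36.00 years per doubling.
72 years fits 2 doublings: 2^2 = 4.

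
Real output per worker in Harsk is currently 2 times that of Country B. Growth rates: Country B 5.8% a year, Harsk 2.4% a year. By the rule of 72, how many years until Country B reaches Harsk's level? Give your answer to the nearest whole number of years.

approximately 21 years

What matters is the difference: 3.4 pp.
Rule of 72 on the gap: the ratio halves every 72/3.4 ≈ 21.18 years.
A 2 times gap closes after 1 halving: 1 × 21.18 ≈ 21 years.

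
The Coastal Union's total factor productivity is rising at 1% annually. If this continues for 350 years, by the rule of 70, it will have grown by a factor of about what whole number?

roughly 32 times

70/1 ≈ 70.00 years per doubling.
350 years fits 5 doublings: 2^5 = 32.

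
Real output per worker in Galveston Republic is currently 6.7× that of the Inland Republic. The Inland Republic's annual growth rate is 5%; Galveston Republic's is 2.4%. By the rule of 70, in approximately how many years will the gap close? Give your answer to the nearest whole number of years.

The growth-rate gap is 5% − 2.4% = 2.6 percentage points.
So the ratio between them halves every 70/2.6 ≈ 26.92 years.
A 6.7× gap takes log₂(6.7) ≈ 2.74 halvings to close: 2.74 × 26.92 ≈ 74 years.

roughly 74 years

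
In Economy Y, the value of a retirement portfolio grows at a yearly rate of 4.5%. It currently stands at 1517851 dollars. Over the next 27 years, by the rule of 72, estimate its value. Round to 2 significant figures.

roughly 4900000 dollars

It doubles every 72/4.5 ≈ 16.00 years, so 27 years is 1.69 doublings.
2^1.69 ≈ 3.23; 1517851 × 3.23 ≈ 4900000 dollars.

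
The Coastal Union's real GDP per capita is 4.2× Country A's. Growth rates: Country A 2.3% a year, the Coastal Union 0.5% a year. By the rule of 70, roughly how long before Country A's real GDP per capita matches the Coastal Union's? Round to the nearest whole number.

81 years

The growth-rate gap is 2.3% − 0.5% = 1.8 percentage points.
So the ratio between them halves every 70/1.8 ≈ 38.89 years.
A 4.2× gap takes log₂(4.2) ≈ 2.07 halvings to close: 2.07 × 38.89 ≈ 81 years.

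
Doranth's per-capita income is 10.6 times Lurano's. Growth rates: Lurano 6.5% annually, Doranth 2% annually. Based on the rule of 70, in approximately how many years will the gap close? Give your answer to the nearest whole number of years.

53 years

What matters is the difference: 4.5 pp.
Rule of 70 on the gap: the ratio halves every 70/4.5 ≈ 15.56 years.
A 10.6 times gap takes log₂(10.6) ≈ 3.41 halvings to close: 3.41 × 15.56 ≈ 53 years.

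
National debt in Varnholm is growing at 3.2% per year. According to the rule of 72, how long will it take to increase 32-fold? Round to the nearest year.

around 113 years

Doubling time ≈ 72/3.2 = 22.50 years.
32 = 2^5, so 5 doublings → 113 years.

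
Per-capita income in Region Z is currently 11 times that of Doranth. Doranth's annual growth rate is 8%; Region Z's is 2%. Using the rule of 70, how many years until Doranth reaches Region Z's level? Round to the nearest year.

The growth-rate gap is 8% − 2% = 6 percentage points.
So the ratio between them halves every 70/6 ≈ 11.67 years.
An 11 times gap takes log₂(11) ≈ 3.46 halvings to close: 3.46 × 11.67 ≈ 40 years.

around 40 years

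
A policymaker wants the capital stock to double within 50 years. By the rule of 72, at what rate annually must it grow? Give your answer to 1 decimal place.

roughly 1.4% annually

72 / 50 ≈ 1.44, so about 1.4% annually.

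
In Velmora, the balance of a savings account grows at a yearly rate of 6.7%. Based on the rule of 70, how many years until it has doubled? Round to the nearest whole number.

≈ 10 years

At 6.7%, doubling takes about 70/6.7 = 10.45 years.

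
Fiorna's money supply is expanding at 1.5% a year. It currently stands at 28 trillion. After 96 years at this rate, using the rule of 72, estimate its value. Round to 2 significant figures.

110 trillion

It doubles every 72/1.5 ≈ 48.00 years, so 96 years is 2.00 doublings.
2^2.00 ≈ 4.00; 28 × 4.00 ≈ 110 trillion.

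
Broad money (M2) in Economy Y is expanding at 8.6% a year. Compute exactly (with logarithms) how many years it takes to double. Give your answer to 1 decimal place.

t = ln(2) / ln(1 + 0.086) = 0.6931 / 0.082501 ≈ 8.40.

8.4 years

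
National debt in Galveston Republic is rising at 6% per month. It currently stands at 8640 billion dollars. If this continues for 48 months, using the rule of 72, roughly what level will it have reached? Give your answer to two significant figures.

about 140000 billion dollars

Doubling time ≈ 72/6 = 12.00 months.
48 months is 48/12.00 ≈ 4.00 doublings, a factor of 2^4.00 ≈ 16.00.
8640 × 16.00 ≈ 140000 billion dollars.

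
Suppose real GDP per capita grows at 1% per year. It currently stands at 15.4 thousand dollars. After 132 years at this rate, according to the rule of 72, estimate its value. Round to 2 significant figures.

roughly 55 thousand dollars

It doubles every 72/1 ≈ 72.00 years, so 132 years is 1.83 doublings.
2^1.83 ≈ 3.56; 15.4 × 3.56 ≈ 55 thousand dollars.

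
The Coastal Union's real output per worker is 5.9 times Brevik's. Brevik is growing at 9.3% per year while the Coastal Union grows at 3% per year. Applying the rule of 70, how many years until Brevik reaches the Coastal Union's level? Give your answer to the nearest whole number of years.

roughly 28 years

The growth-rate gap is 9.3% − 3% = 6.3 percentage points.
So the ratio between them halves every 70/6.3 ≈ 11.11 years.
A 5.9 times gap takes log₂(5.9) ≈ 2.56 halvings to close: 2.56 × 11.11 ≈ 28 years.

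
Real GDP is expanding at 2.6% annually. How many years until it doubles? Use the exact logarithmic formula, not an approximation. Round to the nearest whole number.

27 years

t = ln(2) / ln(1 + 0.026) = 0.6931 / 0.025668 ≈ 27.00.
≈ 27 years.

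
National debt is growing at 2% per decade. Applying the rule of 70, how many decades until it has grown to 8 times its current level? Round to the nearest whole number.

≈ 105 decades

At 2% it doubles every 70/2 ≈ 35.00 decades.
8 = 2^3, so 3 doublings → 105 decades.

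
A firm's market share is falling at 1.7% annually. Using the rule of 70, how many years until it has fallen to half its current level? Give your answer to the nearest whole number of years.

roughly 41 years

The rule works in reverse for decay: 70/1.7 ≈ 41.18 years to halve.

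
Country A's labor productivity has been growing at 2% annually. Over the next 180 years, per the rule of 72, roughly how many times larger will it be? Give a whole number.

roughly 32 times

72/2 ≈ 36.00 years per doubling.
180 years fits 5 doublings: 2^5 = 32.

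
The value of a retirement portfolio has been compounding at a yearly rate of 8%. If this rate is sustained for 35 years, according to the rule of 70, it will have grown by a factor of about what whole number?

At 8% one doubling takes ≈ 8.75 years; 35 years is 4 of them, so ×16.

around 16 times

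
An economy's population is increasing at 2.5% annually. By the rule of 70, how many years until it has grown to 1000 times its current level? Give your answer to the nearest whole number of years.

At 2.5% it doubles every 70/2.5 ≈ 28.00 years.
Reaching 1000× takes log₂(1000) ≈ 9.97 doublings.
9.97 × 28.00 ≈ 279 years.

≈ 279 years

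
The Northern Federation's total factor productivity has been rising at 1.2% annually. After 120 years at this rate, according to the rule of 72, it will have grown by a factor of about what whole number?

roughly 4 times

Doubling time ≈ 72/1.2 = 60.00 years.
120/60.00 ≈ 2 doublings, so about 2^2 = 4×.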